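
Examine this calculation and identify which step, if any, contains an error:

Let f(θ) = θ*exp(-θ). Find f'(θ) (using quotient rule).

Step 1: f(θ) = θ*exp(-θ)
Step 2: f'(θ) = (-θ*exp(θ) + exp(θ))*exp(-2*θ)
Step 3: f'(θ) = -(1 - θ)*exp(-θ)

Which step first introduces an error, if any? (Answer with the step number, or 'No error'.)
Step 3

Step 3 is incorrect due to a sign flip.
The step shows: -(1 - θ)*exp(-θ)
The correct value should be: (1 - θ)*exp(-θ)

Explanation: The sign of the whole expression was flipped: the term (1 - θ)*exp(-θ) was incorrectly written as -(1 - θ)*exp(-θ)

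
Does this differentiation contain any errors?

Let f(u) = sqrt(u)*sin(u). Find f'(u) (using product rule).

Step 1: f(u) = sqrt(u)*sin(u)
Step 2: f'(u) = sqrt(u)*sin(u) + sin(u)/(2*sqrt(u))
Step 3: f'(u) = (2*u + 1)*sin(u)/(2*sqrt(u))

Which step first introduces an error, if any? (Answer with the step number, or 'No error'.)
Step 2

Step 2 is incorrect due to a wrong trig function.
The step shows: sqrt(u)*sin(u) + sin(u)/(2*sqrt(u))
The correct value should be: sqrt(u)*cos(u) + sin(u)/(2*sqrt(u))

Explanation: cos(u) was incorrectly written as sin(u): the term sqrt(u)*cos(u) was incorrectly written as sqrt(u)*sin(u)
The later steps are derived from this incorrect expression, so the error originates in Step 2.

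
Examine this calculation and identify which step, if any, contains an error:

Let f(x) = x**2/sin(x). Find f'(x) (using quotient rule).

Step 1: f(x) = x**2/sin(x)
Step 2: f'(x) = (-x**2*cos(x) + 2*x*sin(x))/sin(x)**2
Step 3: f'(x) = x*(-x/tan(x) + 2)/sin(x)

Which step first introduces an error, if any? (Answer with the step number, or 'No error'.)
No error

All steps in this derivation are correct.
The final answer f'(x) = x*(-x/tan(x) + 2)/sin(x) is valid.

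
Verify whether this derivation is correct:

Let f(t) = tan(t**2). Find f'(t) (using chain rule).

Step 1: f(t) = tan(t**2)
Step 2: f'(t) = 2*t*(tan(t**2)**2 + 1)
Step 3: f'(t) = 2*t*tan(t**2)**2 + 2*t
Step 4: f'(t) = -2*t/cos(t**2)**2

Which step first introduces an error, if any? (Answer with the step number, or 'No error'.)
Step 4

Step 4 is incorrect due to a sign flip.
The step shows: -2*t/cos(t**2)**2
The correct value should be: 2*t/cos(t**2)**2

Explanation: The sign of the whole expression was flipped: the term 2*t/cos(t**2)**2 was incorrectly written as -2*t/cos(t**2)**2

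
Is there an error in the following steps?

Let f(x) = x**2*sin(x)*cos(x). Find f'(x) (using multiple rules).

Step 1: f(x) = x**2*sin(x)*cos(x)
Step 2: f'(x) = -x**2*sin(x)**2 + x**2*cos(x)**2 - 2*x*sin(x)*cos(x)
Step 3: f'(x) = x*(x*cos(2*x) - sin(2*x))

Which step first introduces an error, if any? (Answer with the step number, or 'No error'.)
Step 2

Step 2 is incorrect due to a sign flip.
The step shows: -x**2*sin(x)**2 + x**2*cos(x)**2 - 2*x*sin(x)*cos(x)
The correct value should be: -x**2*sin(x)**2 + x**2*cos(x)**2 + 2*x*sin(x)*cos(x)

Explanation: The sign of one term was flipped: the term 2*x*sin(x)*cos(x) was incorrectly written as -2*x*sin(x)*cos(x)
The later steps are derived from this incorrect expression, so the error originates in Step 2.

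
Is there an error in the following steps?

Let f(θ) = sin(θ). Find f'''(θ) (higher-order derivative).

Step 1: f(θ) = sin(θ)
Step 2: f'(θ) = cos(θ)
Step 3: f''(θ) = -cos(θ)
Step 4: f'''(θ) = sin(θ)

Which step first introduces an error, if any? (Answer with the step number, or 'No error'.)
Step 3

Step 3 is incorrect due to a wrong trig function.
The step shows: -cos(θ)
The correct value should be: -sin(θ)

Explanation: sin(θ) was incorrectly written as cos(θ): the term -sin(θ) was incorrectly written as -cos(θ)
The later steps are derived from this incorrect expression, so the error originates in Step 3.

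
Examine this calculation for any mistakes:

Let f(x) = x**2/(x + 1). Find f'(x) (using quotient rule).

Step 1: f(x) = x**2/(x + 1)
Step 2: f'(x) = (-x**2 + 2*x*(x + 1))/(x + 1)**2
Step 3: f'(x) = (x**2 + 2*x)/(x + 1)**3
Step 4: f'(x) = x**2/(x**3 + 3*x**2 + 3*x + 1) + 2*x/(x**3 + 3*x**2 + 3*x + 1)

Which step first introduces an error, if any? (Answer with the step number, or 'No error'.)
Step 3

Step 3 is incorrect due to a wrong exponent.
The step shows: (x**2 + 2*x)/(x + 1)**3
The correct value should be: (x**2 + 2*x)/(x + 1)**2

Explanation: The exponent -2 on x + 1 was incorrectly written as -3: the term (x**2 + 2*x)/(x + 1)**2 was incorrectly written as (x**2 + 2*x)/(x + 1)**3
The later steps are derived from this incorrect expression, so the error originates in Step 3.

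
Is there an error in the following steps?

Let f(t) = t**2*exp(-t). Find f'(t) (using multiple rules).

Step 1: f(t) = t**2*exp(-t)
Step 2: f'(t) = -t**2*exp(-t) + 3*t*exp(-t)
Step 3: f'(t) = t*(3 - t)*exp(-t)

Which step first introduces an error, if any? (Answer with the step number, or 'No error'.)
Step 2

Step 2 is incorrect due to a wrong coefficient.
The step shows: -t**2*exp(-t) + 3*t*exp(-t)
The correct value should be: -t**2*exp(-t) + 2*t*exp(-t)

Explanation: The coefficient 2 was incorrectly written as 3: the term 2*t*exp(-t) was incorrectly written as 3*t*exp(-t)
The later steps are derived from this incorrect expression, so the error originates in Step 2.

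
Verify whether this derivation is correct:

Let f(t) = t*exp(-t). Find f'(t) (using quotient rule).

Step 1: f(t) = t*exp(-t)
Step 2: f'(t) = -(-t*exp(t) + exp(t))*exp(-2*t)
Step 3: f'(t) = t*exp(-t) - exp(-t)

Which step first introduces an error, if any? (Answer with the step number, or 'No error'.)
Step 2

Step 2 is incorrect due to a sign flip.
The step shows: -(-t*exp(t) + exp(t))*exp(-2*t)
The correct value should be: (-t*exp(t) + exp(t))*exp(-2*t)

Explanation: The sign of the whole expression was flipped: the term (-t*exp(t) + exp(t))*exp(-2*t) was incorrectly written as -(-t*exp(t) + exp(t))*exp(-2*t)
The later steps are derived from this incorrect expression, so the error originates in Step 2.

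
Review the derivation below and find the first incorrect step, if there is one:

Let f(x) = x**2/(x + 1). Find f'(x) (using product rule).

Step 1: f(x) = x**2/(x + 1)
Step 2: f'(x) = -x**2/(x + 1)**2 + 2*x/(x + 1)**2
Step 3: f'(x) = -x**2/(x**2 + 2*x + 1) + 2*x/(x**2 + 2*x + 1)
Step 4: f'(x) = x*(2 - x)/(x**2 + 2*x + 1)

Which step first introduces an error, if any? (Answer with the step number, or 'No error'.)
Step 2

Step 2 is incorrect due to a wrong exponent.
The step shows: -x**2/(x + 1)**2 + 2*x/(x + 1)**2
The correct value should be: -x**2/(x + 1)**2 + 2*x/(x + 1)

Explanation: The exponent -1 on x + 1 was incorrectly written as -2: the term 2*x/(x + 1) was incorrectly written as 2*x/(x + 1)**2
The later steps are derived from this incorrect expression, so the error originates in Step 2.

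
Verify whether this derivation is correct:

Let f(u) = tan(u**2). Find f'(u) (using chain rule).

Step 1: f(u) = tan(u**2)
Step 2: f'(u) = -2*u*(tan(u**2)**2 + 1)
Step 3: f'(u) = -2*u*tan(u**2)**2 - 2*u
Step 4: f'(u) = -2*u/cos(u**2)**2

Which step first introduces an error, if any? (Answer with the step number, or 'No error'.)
Step 2

Step 2 is incorrect due to a sign flip.
The step shows: -2*u*(tan(u**2)**2 + 1)
The correct value should be: 2*u*(tan(u**2)**2 + 1)

Explanation: The sign of the whole expression was flipped: the term 2*u*(tan(u**2)**2 + 1) was incorrectly written as -2*u*(tan(u**2)**2 + 1)
The later steps are derived from this incorrect expression, so the error originates in Step 2.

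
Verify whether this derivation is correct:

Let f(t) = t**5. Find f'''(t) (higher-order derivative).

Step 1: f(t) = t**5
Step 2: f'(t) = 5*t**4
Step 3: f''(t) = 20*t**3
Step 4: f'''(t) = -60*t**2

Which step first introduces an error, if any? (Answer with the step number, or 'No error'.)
Step 4

Step 4 is incorrect due to a sign flip.
The step shows: -60*t**2
The correct value should be: 60*t**2

Explanation: The sign of the whole expression was flipped: the term 60*t**2 was incorrectly written as -60*t**2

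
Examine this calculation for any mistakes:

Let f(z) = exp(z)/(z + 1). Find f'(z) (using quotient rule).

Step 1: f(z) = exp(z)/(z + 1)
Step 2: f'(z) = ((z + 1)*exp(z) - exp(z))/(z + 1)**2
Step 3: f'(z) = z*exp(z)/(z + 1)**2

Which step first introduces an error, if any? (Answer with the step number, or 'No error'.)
No error

All steps in this derivation are correct.
The final answer f'(z) = z*exp(z)/(z + 1)**2 is valid.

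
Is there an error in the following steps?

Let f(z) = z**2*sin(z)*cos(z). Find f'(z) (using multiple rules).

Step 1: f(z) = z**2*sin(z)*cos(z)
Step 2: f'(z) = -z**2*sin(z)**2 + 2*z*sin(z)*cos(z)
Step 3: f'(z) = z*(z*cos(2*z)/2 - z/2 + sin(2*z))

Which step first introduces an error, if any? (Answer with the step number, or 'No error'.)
Step 2

Step 2 is incorrect due to a dropped term.
The step shows: -z**2*sin(z)**2 + 2*z*sin(z)*cos(z)
The correct value should be: -z**2*sin(z)**2 + z**2*cos(z)**2 + 2*z*sin(z)*cos(z)

Explanation: A term was dropped: the term z**2*cos(z)**2 was incorrectly omitted
The later steps are derived from this incorrect expression, so the error originates in Step 2.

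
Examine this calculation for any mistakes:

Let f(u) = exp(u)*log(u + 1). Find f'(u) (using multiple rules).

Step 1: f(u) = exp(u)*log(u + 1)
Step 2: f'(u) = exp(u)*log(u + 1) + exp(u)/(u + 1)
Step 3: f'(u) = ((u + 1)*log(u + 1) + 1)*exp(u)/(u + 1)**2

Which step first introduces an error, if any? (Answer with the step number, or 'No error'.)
Step 3

Step 3 is incorrect due to a wrong exponent.
The step shows: ((u + 1)*log(u + 1) + 1)*exp(u)/(u + 1)**2
The correct value should be: ((u + 1)*log(u + 1) + 1)*exp(u)/(u + 1)

Explanation: The exponent -1 on u + 1 was incorrectly written as -2: the term ((u + 1)*log(u + 1) + 1)*exp(u)/(u + 1) was incorrectly written as ((u + 1)*log(u + 1) + 1)*exp(u)/(u + 1)**2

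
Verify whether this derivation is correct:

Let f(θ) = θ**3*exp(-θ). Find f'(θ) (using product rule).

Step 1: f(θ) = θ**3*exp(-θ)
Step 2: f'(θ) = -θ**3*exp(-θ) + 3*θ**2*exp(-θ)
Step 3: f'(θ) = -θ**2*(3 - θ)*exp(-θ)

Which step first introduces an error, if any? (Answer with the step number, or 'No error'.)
Step 3

Step 3 is incorrect due to a sign flip.
The step shows: -θ**2*(3 - θ)*exp(-θ)
The correct value should be: θ**2*(3 - θ)*exp(-θ)

Explanation: The sign of the whole expression was flipped: the term θ**2*(3 - θ)*exp(-θ) was incorrectly written as -θ**2*(3 - θ)*exp(-θ)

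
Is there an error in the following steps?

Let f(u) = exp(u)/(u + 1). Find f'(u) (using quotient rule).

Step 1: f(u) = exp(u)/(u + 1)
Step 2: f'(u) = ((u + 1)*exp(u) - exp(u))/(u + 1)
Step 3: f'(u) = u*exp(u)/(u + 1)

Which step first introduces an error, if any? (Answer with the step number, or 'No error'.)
Step 2

Step 2 is incorrect due to a wrong exponent.
The step shows: ((u + 1)*exp(u) - exp(u))/(u + 1)
The correct value should be: ((u + 1)*exp(u) - exp(u))/(u + 1)**2

Explanation: The exponent -2 on u + 1 was incorrectly written as -1: the term ((u + 1)*exp(u) - exp(u))/(u + 1)**2 was incorrectly written as ((u + 1)*exp(u) - exp(u))/(u + 1)
The later steps are derived from this incorrect expression, so the error originates in Step 2.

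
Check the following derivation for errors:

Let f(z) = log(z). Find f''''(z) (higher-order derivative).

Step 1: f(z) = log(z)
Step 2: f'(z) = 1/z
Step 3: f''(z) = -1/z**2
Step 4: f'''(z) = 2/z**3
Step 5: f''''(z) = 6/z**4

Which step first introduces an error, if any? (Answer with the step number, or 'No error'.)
Step 5

Step 5 is incorrect due to a sign flip.
The step shows: 6/z**4
The correct value should be: -6/z**4

Explanation: The sign of the whole expression was flipped: the term -6/z**4 was incorrectly written as 6/z**4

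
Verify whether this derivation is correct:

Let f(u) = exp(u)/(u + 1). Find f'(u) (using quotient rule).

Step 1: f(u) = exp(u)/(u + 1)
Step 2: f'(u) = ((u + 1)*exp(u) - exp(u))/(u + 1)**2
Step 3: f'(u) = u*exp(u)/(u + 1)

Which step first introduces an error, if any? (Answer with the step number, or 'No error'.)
Step 3

Step 3 is incorrect due to a wrong exponent.
The step shows: u*exp(u)/(u + 1)
The correct value should be: u*exp(u)/(u + 1)**2

Explanation: The exponent -2 on u + 1 was incorrectly written as -1: the term u*exp(u)/(u + 1)**2 was incorrectly written as u*exp(u)/(u + 1)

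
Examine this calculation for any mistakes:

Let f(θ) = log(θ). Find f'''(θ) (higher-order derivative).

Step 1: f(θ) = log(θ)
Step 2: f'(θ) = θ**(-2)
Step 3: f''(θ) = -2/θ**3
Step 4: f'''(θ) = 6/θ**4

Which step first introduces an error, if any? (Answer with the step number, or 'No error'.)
Step 2

Step 2 is incorrect due to a wrong exponent.
The step shows: θ**(-2)
The correct value should be: 1/θ

Explanation: The exponent -1 on θ was incorrectly written as -2: the term 1/θ was incorrectly written as θ**(-2)
The later steps are derived from this incorrect expression, so the error originates in Step 2.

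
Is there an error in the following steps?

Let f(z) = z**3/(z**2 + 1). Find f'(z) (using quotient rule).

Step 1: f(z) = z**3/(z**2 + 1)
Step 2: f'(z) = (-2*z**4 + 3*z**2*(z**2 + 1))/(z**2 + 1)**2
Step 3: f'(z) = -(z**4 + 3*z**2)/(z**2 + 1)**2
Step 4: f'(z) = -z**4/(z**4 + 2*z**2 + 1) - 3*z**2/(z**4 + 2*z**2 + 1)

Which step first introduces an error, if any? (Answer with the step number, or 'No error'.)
Step 3

Step 3 is incorrect due to a sign flip.
The step shows: -(z**4 + 3*z**2)/(z**2 + 1)**2
The correct value should be: (z**4 + 3*z**2)/(z**2 + 1)**2

Explanation: The sign of the whole expression was flipped: the term (z**4 + 3*z**2)/(z**2 + 1)**2 was incorrectly written as -(z**4 + 3*z**2)/(z**2 + 1)**2
The later steps are derived from this incorrect expression, so the error originates in Step 3.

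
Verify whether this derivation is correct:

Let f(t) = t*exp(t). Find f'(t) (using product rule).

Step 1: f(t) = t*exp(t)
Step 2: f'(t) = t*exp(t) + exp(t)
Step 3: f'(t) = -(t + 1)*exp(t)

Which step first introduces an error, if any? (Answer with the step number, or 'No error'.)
Step 3

Step 3 is incorrect due to a sign flip.
The step shows: -(t + 1)*exp(t)
The correct value should be: (t + 1)*exp(t)

Explanation: The sign of the whole expression was flipped: the term (t + 1)*exp(t) was incorrectly written as -(t + 1)*exp(t)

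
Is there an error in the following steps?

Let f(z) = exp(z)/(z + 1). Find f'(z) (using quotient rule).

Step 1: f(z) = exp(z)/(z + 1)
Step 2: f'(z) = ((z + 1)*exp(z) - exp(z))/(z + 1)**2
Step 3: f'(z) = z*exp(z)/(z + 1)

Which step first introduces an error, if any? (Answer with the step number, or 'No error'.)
Step 3

Step 3 is incorrect due to a wrong exponent.
The step shows: z*exp(z)/(z + 1)
The correct value should be: z*exp(z)/(z + 1)**2

Explanation: The exponent -2 on z + 1 was incorrectly written as -1: the term z*exp(z)/(z + 1)**2 was incorrectly written as z*exp(z)/(z + 1)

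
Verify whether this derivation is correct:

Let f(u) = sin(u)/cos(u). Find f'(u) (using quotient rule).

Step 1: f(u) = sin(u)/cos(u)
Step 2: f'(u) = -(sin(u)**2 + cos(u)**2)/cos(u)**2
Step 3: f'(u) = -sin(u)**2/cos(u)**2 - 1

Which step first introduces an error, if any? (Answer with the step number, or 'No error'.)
Step 2

Step 2 is incorrect due to a sign flip.
The step shows: -(sin(u)**2 + cos(u)**2)/cos(u)**2
The correct value should be: (sin(u)**2 + cos(u)**2)/cos(u)**2

Explanation: The sign of the whole expression was flipped: the term (sin(u)**2 + cos(u)**2)/cos(u)**2 was incorrectly written as -(sin(u)**2 + cos(u)**2)/cos(u)**2
The later steps are derived from this incorrect expression, so the error originates in Step 2.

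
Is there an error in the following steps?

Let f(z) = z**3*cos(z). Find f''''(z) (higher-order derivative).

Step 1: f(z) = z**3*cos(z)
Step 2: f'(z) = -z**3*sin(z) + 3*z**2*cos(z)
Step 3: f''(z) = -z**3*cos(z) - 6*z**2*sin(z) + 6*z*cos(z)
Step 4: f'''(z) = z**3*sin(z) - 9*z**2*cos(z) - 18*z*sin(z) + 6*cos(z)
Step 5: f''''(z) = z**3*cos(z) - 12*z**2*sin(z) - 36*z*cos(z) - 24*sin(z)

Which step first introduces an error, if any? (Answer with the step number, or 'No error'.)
Step 5

Step 5 is incorrect due to a sign flip.
The step shows: z**3*cos(z) - 12*z**2*sin(z) - 36*z*cos(z) - 24*sin(z)
The correct value should be: z**3*cos(z) + 12*z**2*sin(z) - 36*z*cos(z) - 24*sin(z)

Explanation: The sign of one term was flipped: the term 12*z**2*sin(z) was incorrectly written as -12*z**2*sin(z)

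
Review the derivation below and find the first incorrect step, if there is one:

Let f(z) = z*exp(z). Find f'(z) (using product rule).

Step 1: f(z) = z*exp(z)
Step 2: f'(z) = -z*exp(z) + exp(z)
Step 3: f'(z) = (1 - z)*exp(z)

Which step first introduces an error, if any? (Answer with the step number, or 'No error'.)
Step 2

Step 2 is incorrect due to a sign flip.
The step shows: -z*exp(z) + exp(z)
The correct value should be: z*exp(z) + exp(z)

Explanation: The sign of one term was flipped: the term z*exp(z) was incorrectly written as -z*exp(z)
The later steps are derived from this incorrect expression, so the error originates in Step 2.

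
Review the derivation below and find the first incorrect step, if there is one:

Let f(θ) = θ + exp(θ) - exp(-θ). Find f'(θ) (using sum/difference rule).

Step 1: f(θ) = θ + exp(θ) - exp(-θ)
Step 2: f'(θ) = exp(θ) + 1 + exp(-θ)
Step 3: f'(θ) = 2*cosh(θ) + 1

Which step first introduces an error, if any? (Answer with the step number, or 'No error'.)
No error

All steps in this derivation are correct.
The final answer f'(θ) = 2*cosh(θ) + 1 is valid.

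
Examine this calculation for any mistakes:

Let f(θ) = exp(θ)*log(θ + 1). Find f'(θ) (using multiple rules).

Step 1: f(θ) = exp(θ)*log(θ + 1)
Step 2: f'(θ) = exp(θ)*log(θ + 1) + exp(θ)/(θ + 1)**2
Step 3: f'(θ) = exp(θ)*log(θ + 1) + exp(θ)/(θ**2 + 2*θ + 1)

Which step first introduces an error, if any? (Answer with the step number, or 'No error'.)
Step 2

Step 2 is incorrect due to a wrong exponent.
The step shows: exp(θ)*log(θ + 1) + exp(θ)/(θ + 1)**2
The correct value should be: exp(θ)*log(θ + 1) + exp(θ)/(θ + 1)

Explanation: The exponent -1 on θ + 1 was incorrectly written as -2: the term exp(θ)/(θ + 1) was incorrectly written as exp(θ)/(θ + 1)**2
The later steps are derived from this incorrect expression, so the error originates in Step 2.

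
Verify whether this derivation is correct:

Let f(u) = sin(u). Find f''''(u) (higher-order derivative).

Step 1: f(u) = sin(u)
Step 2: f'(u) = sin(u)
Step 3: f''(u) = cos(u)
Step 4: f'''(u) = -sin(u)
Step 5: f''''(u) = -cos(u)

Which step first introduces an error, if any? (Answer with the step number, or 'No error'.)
Step 2

Step 2 is incorrect due to a wrong trig function.
The step shows: sin(u)
The correct value should be: cos(u)

Explanation: cos(u) was incorrectly written as sin(u): the term cos(u) was incorrectly written as sin(u)
The later steps are derived from this incorrect expression, so the error originates in Step 2.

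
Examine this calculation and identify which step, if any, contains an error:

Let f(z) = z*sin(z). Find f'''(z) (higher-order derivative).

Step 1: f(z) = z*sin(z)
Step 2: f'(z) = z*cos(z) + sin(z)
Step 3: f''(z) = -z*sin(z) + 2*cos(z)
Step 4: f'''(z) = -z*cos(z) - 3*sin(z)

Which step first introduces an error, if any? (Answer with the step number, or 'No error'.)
No error

All steps in this derivation are correct.
The final answer f'''(z) = -z*cos(z) - 3*sin(z) is valid.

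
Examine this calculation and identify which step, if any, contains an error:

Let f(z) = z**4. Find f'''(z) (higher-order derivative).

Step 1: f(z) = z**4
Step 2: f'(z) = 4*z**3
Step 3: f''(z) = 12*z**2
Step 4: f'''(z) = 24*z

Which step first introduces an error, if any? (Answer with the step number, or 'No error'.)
No error

All steps in this derivation are correct.
The final answer f'''(z) = 24*z is valid.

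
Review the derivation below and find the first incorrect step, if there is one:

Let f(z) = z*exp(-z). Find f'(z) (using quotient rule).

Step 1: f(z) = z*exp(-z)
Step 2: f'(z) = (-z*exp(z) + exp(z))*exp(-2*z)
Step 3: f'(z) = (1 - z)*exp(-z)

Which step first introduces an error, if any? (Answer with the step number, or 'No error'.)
No error

All steps in this derivation are correct.
The final answer f'(z) = (1 - z)*exp(-z) is valid.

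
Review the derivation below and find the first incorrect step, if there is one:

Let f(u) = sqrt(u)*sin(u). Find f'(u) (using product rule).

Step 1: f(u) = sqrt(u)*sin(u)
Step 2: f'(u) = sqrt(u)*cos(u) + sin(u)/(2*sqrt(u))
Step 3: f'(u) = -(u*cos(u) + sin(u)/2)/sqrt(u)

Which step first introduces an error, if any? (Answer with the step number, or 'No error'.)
Step 3

Step 3 is incorrect due to a sign flip.
The step shows: -(u*cos(u) + sin(u)/2)/sqrt(u)
The correct value should be: (u*cos(u) + sin(u)/2)/sqrt(u)

Explanation: The sign of the whole expression was flipped: the term (u*cos(u) + sin(u)/2)/sqrt(u) was incorrectly written as -(u*cos(u) + sin(u)/2)/sqrt(u)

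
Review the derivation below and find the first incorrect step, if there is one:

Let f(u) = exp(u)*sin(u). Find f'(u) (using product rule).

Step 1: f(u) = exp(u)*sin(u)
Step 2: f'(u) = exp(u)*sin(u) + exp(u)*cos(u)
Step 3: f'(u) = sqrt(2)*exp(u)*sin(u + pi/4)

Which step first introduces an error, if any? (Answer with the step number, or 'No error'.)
No error

All steps in this derivation are correct.
The final answer f'(u) = sqrt(2)*exp(u)*sin(u + pi/4) is valid.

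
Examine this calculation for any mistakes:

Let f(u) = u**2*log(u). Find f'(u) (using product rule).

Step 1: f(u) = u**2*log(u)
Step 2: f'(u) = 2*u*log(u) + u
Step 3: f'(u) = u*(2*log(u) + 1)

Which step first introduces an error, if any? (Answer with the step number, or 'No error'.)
No error

All steps in this derivation are correct.
The final answer f'(u) = u*(2*log(u) + 1) is valid.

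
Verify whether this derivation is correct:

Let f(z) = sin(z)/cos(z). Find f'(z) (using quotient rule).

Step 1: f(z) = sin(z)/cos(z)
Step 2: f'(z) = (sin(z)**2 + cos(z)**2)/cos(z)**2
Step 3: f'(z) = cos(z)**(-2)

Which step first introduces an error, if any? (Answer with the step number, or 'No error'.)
No error

All steps in this derivation are correct.
The final answer f'(z) = cos(z)**(-2) is valid.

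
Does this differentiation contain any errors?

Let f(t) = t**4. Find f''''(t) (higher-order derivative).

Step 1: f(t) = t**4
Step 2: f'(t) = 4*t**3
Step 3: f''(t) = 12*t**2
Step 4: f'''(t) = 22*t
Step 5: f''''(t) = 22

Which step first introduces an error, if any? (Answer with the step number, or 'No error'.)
Step 4

Step 4 is incorrect due to a wrong coefficient.
The step shows: 22*t
The correct value should be: 24*t

Explanation: The coefficient 24 was incorrectly written as 22: the term 24*t was incorrectly written as 22*t
The later steps are derived from this incorrect expression, so the error originates in Step 4.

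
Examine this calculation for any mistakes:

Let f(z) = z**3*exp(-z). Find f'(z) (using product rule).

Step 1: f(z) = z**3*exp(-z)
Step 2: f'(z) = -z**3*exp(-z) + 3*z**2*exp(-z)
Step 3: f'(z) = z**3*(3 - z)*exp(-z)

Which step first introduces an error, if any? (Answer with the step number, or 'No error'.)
Step 3

Step 3 is incorrect due to a wrong exponent.
The step shows: z**3*(3 - z)*exp(-z)
The correct value should be: z**2*(3 - z)*exp(-z)

Explanation: The exponent 2 on z was incorrectly written as 3: the term z**2*(3 - z)*exp(-z) was incorrectly written as z**3*(3 - z)*exp(-z)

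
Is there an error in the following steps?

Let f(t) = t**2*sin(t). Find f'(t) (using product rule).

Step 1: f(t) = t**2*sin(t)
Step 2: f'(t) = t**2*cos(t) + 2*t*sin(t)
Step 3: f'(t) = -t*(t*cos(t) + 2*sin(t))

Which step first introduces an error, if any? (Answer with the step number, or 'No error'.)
Step 3

Step 3 is incorrect due to a sign flip.
The step shows: -t*(t*cos(t) + 2*sin(t))
The correct value should be: t*(t*cos(t) + 2*sin(t))

Explanation: The sign of the whole expression was flipped: the term t*(t*cos(t) + 2*sin(t)) was incorrectly written as -t*(t*cos(t) + 2*sin(t))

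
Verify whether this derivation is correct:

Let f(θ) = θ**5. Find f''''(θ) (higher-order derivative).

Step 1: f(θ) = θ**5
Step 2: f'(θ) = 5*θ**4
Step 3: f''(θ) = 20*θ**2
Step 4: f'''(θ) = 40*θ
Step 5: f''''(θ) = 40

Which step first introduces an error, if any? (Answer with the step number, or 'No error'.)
Step 3

Step 3 is incorrect due to a wrong exponent.
The step shows: 20*θ**2
The correct value should be: 20*θ**3

Explanation: The exponent 3 on θ was incorrectly written as 2: the term 20*θ**3 was incorrectly written as 20*θ**2
The later steps are derived from this incorrect expression, so the error originates in Step 3.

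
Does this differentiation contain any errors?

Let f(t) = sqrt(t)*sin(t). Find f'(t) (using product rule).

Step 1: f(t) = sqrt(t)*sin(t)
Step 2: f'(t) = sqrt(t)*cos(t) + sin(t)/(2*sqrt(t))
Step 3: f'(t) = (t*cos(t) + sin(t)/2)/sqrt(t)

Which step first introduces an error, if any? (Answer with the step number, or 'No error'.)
No error

All steps in this derivation are correct.
The final answer f'(t) = (t*cos(t) + sin(t)/2)/sqrt(t) is valid.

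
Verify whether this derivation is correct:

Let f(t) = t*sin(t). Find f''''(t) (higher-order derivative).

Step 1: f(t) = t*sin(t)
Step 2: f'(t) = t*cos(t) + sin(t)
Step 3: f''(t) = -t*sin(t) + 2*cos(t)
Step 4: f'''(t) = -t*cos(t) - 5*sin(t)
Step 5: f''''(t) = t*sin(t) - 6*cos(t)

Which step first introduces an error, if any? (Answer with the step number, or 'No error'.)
Step 4

Step 4 is incorrect due to a wrong coefficient.
The step shows: -t*cos(t) - 5*sin(t)
The correct value should be: -t*cos(t) - 3*sin(t)

Explanation: The coefficient -3 was incorrectly written as -5: the term -3*sin(t) was incorrectly written as -5*sin(t)
The later steps are derived from this incorrect expression, so the error originates in Step 4.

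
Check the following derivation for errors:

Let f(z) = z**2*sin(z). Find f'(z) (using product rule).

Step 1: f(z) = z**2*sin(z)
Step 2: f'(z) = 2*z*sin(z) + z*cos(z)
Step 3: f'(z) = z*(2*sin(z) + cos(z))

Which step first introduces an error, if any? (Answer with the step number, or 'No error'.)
Step 2

Step 2 is incorrect due to a wrong exponent.
The step shows: 2*z*sin(z) + z*cos(z)
The correct value should be: z**2*cos(z) + 2*z*sin(z)

Explanation: The exponent 2 on z was incorrectly written as 1: the term z**2*cos(z) was incorrectly written as z*cos(z)
The later steps are derived from this incorrect expression, so the error originates in Step 2.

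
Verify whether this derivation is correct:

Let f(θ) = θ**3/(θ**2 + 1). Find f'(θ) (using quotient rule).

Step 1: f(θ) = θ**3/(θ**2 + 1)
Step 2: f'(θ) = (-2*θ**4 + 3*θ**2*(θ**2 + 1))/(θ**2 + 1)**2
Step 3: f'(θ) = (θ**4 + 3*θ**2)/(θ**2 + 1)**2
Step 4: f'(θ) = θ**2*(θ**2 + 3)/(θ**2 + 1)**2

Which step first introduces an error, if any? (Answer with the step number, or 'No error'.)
No error

All steps in this derivation are correct.
The final answer f'(θ) = θ**2*(θ**2 + 3)/(θ**2 + 1)**2 is valid.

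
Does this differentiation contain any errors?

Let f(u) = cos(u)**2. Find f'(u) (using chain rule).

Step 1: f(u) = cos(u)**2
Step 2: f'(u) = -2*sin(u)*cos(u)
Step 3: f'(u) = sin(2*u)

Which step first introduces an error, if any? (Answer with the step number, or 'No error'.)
Step 3

Step 3 is incorrect due to a sign flip.
The step shows: sin(2*u)
The correct value should be: -sin(2*u)

Explanation: The sign of the whole expression was flipped: the term -sin(2*u) was incorrectly written as sin(2*u)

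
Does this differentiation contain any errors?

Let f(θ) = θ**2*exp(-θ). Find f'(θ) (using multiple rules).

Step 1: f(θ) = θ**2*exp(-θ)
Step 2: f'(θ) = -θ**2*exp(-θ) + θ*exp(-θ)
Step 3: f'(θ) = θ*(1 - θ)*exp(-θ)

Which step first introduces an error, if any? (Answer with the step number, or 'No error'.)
Step 2

Step 2 is incorrect due to a wrong coefficient.
The step shows: -θ**2*exp(-θ) + θ*exp(-θ)
The correct value should be: -θ**2*exp(-θ) + 2*θ*exp(-θ)

Explanation: The coefficient 2 was incorrectly written as 1: the term 2*θ*exp(-θ) was incorrectly written as θ*exp(-θ)
The later steps are derived from this incorrect expression, so the error originates in Step 2.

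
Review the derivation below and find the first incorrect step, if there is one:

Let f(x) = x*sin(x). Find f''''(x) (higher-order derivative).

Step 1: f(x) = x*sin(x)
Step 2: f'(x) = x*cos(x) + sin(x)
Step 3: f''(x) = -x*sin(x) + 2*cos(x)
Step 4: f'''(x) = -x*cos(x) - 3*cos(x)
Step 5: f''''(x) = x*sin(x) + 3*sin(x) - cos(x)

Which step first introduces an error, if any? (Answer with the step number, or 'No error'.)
Step 4

Step 4 is incorrect due to a wrong trig function.
The step shows: -x*cos(x) - 3*cos(x)
The correct value should be: -x*cos(x) - 3*sin(x)

Explanation: sin(x) was incorrectly written as cos(x): the term -3*sin(x) was incorrectly written as -3*cos(x)
The later steps are derived from this incorrect expression, so the error originates in Step 4.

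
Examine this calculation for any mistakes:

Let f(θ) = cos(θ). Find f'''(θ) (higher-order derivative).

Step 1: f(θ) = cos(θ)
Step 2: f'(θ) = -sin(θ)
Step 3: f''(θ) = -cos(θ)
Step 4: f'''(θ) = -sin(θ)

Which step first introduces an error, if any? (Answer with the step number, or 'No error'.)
Step 4

Step 4 is incorrect due to a sign flip.
The step shows: -sin(θ)
The correct value should be: sin(θ)

Explanation: The sign of the whole expression was flipped: the term sin(θ) was incorrectly written as -sin(θ)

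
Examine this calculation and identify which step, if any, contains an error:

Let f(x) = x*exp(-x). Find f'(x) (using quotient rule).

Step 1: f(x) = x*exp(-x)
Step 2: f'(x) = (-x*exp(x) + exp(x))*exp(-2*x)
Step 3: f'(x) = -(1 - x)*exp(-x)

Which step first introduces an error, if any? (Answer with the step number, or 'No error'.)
Step 3

Step 3 is incorrect due to a sign flip.
The step shows: -(1 - x)*exp(-x)
The correct value should be: (1 - x)*exp(-x)

Explanation: The sign of the whole expression was flipped: the term (1 - x)*exp(-x) was incorrectly written as -(1 - x)*exp(-x)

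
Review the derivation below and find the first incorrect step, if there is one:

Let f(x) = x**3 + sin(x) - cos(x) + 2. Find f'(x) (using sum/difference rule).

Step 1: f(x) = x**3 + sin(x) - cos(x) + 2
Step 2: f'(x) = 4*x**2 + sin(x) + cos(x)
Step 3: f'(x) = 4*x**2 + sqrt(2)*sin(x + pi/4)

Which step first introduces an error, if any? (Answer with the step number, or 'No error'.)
Step 2

Step 2 is incorrect due to a wrong coefficient.
The step shows: 4*x**2 + sin(x) + cos(x)
The correct value should be: 3*x**2 + sin(x) + cos(x)

Explanation: The coefficient 3 was incorrectly written as 4: the term 3*x**2 was incorrectly written as 4*x**2
The later steps are derived from this incorrect expression, so the error originates in Step 2.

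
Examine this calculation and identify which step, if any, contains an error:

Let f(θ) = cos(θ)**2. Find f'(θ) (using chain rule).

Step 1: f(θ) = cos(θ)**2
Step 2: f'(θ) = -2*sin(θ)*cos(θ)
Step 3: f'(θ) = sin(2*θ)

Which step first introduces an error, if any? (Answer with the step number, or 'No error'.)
Step 3

Step 3 is incorrect due to a sign flip.
The step shows: sin(2*θ)
The correct value should be: -sin(2*θ)

Explanation: The sign of the whole expression was flipped: the term -sin(2*θ) was incorrectly written as sin(2*θ)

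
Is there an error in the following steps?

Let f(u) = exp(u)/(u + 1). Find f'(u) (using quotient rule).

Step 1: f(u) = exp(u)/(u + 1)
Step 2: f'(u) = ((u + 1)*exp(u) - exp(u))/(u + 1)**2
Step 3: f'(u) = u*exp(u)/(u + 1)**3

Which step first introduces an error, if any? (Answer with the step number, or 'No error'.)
Step 3

Step 3 is incorrect due to a wrong exponent.
The step shows: u*exp(u)/(u + 1)**3
The correct value should be: u*exp(u)/(u + 1)**2

Explanation: The exponent -2 on u + 1 was incorrectly written as -3: the term u*exp(u)/(u + 1)**2 was incorrectly written as u*exp(u)/(u + 1)**3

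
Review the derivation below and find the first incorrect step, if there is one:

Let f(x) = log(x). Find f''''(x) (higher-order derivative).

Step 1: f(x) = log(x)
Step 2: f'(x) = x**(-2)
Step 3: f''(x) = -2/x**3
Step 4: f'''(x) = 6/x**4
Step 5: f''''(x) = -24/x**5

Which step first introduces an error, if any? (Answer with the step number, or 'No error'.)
Step 2

Step 2 is incorrect due to a wrong exponent.
The step shows: x**(-2)
The correct value should be: 1/x

Explanation: The exponent -1 on x was incorrectly written as -2: the term 1/x was incorrectly written as x**(-2)
The later steps are derived from this incorrect expression, so the error originates in Step 2.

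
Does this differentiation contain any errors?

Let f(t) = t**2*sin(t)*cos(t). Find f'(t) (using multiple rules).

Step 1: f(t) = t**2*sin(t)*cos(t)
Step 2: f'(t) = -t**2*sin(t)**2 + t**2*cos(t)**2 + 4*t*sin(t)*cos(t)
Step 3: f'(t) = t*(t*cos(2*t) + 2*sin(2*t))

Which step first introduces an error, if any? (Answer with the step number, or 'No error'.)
Step 2

Step 2 is incorrect due to a wrong coefficient.
The step shows: -t**2*sin(t)**2 + t**2*cos(t)**2 + 4*t*sin(t)*cos(t)
The correct value should be: -t**2*sin(t)**2 + t**2*cos(t)**2 + 2*t*sin(t)*cos(t)

Explanation: The coefficient 2 was incorrectly written as 4: the term 2*t*sin(t)*cos(t) was incorrectly written as 4*t*sin(t)*cos(t)
The later steps are derived from this incorrect expression, so the error originates in Step 2.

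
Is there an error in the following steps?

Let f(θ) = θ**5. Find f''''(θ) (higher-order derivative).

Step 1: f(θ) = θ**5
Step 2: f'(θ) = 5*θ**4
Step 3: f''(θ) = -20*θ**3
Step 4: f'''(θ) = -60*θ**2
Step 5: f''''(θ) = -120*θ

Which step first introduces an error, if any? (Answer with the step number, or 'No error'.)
Step 3

Step 3 is incorrect due to a sign flip.
The step shows: -20*θ**3
The correct value should be: 20*θ**3

Explanation: The sign of the whole expression was flipped: the term 20*θ**3 was incorrectly written as -20*θ**3
The later steps are derived from this incorrect expression, so the error originates in Step 3.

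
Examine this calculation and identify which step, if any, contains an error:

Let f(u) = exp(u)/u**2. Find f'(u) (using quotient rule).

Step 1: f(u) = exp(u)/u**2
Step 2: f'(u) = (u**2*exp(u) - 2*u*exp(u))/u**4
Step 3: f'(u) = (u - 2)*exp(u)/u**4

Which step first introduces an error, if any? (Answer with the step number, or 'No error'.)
Step 3

Step 3 is incorrect due to a wrong exponent.
The step shows: (u - 2)*exp(u)/u**4
The correct value should be: (u - 2)*exp(u)/u**3

Explanation: The exponent -3 on u was incorrectly written as -4: the term (u - 2)*exp(u)/u**3 was incorrectly written as (u - 2)*exp(u)/u**4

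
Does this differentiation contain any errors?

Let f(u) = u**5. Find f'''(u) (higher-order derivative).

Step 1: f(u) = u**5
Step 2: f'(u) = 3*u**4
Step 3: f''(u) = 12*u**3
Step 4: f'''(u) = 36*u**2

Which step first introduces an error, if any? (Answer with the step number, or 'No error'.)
Step 2

Step 2 is incorrect due to a wrong coefficient.
The step shows: 3*u**4
The correct value should be: 5*u**4

Explanation: The coefficient 5 was incorrectly written as 3: the term 5*u**4 was incorrectly written as 3*u**4
The later steps are derived from this incorrect expression, so the error originates in Step 2.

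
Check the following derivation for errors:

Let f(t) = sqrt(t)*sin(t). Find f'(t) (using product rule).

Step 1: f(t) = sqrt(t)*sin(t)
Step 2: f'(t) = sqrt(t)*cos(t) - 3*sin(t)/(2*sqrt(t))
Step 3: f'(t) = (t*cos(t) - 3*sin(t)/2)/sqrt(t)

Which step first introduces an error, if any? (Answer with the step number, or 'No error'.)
Step 2

Step 2 is incorrect due to a wrong coefficient.
The step shows: sqrt(t)*cos(t) - 3*sin(t)/(2*sqrt(t))
The correct value should be: sqrt(t)*cos(t) + sin(t)/(2*sqrt(t))

Explanation: The coefficient 1/2 was incorrectly written as -3/2: the term sin(t)/(2*sqrt(t)) was incorrectly written as -3*sin(t)/(2*sqrt(t))
The later steps are derived from this incorrect expression, so the error originates in Step 2.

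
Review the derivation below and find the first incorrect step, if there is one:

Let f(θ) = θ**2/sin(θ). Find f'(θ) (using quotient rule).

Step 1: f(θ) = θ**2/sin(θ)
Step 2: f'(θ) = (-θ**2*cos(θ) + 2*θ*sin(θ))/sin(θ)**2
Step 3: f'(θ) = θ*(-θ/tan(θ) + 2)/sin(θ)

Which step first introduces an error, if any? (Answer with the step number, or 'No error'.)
No error

All steps in this derivation are correct.
The final answer f'(θ) = θ*(-θ/tan(θ) + 2)/sin(θ) is valid.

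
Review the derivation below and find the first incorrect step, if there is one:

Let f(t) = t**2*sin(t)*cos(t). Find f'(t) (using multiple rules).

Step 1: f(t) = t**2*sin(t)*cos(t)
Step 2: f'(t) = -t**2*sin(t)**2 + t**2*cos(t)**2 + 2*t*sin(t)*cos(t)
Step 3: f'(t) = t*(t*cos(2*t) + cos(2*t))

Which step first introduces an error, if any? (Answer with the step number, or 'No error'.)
Step 3

Step 3 is incorrect due to a wrong trig function.
The step shows: t*(t*cos(2*t) + cos(2*t))
The correct value should be: t*(t*cos(2*t) + sin(2*t))

Explanation: sin(2*t) was incorrectly written as cos(2*t): the term t*(t*cos(2*t) + sin(2*t)) was incorrectly written as t*(t*cos(2*t) + cos(2*t))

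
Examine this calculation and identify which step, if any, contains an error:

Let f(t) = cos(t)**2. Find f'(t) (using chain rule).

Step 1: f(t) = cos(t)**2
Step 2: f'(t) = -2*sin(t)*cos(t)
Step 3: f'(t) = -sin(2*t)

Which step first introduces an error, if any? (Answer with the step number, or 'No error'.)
No error

All steps in this derivation are correct.
The final answer f'(t) = -sin(2*t) is valid.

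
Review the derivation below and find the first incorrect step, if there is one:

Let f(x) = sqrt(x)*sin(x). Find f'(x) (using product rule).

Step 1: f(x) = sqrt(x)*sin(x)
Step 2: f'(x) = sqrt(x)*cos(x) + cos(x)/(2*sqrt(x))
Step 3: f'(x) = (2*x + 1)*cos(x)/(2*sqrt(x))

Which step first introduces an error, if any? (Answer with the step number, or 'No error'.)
Step 2

Step 2 is incorrect due to a wrong trig function.
The step shows: sqrt(x)*cos(x) + cos(x)/(2*sqrt(x))
The correct value should be: sqrt(x)*cos(x) + sin(x)/(2*sqrt(x))

Explanation: sin(x) was incorrectly written as cos(x): the term sin(x)/(2*sqrt(x)) was incorrectly written as cos(x)/(2*sqrt(x))
The later steps are derived from this incorrect expression, so the error originates in Step 2.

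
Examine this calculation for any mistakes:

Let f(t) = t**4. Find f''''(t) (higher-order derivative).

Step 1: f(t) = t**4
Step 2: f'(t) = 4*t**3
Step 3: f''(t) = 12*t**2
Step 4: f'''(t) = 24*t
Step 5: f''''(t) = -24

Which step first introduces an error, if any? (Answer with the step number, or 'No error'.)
Step 5

Step 5 is incorrect due to a sign flip.
The step shows: -24
The correct value should be: 24

Explanation: The sign of the whole expression was flipped: the term 24 was incorrectly written as -24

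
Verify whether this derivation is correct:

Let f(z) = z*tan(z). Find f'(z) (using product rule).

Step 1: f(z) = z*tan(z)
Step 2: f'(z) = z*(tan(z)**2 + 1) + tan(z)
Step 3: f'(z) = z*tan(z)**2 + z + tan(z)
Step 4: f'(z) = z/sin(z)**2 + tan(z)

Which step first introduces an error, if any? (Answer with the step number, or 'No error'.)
Step 4

Step 4 is incorrect due to a wrong trig function.
The step shows: z/sin(z)**2 + tan(z)
The correct value should be: z/cos(z)**2 + tan(z)

Explanation: cos(z) was incorrectly written as sin(z): the term z/cos(z)**2 was incorrectly written as z/sin(z)**2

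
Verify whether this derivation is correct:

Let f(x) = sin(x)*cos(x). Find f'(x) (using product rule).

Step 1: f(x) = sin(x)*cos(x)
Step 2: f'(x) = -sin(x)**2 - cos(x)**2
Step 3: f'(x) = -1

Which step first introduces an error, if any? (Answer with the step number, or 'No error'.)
Step 2

Step 2 is incorrect due to a sign flip.
The step shows: -sin(x)**2 - cos(x)**2
The correct value should be: -sin(x)**2 + cos(x)**2

Explanation: The sign of one term was flipped: the term cos(x)**2 was incorrectly written as -cos(x)**2
The later steps are derived from this incorrect expression, so the error originates in Step 2.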